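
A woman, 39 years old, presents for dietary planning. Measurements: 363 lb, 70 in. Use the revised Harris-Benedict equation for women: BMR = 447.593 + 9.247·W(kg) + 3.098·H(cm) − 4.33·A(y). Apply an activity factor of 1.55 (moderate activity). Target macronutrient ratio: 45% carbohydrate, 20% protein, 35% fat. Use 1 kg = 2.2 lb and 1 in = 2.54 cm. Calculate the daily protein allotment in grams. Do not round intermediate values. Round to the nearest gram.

183 g/day

Convert to metric: weight = 363 ÷ 2.2 = 165 kg; height = 70 × 2.54 = 177.8 cm.
Harris-Benedict: BMR = 447.593 + 9.247(165) + 3.098(177.8) − 4.33(39) = 2355.3024 kcal/day.
TEE = 2355.3024 × 1.55 = 3650.7187 kcal/day.
Protein energy = 20% × 3650.7187 = 730.1437 kcal.
Protein = 730.1437 ÷ 4 kcal/g = 182.5359 g.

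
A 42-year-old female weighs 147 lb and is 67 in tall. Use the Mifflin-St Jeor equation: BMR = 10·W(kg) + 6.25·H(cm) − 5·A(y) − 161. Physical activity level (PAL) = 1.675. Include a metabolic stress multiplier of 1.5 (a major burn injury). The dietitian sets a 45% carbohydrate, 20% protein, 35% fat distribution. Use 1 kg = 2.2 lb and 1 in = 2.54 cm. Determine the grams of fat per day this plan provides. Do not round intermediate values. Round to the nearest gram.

133 g/day

Convert to metric: weight = 147 ÷ 2.2 = 66.8182 kg; height = 67 × 2.54 = 170.18 cm.
Mifflin-St Jeor (female): BMR = 10(66.8182) + 6.25(170.18) − 5(42) − 161 = 668.1818 + 1063.625 − 210 − 161 = 1360.8068 kcal/day.
TEE = 1360.8068 × 1.675 = 2279.3514 kcal/day.
With stress factor 1.5: 2279.3514 × 1.5 = 3419.0271 kcal/day.
Fat energy = 35% × 3419.0271 = 1196.6595 kcal.
Fat = 1196.6595 ÷ 9 kcal/g = 132.9622 g.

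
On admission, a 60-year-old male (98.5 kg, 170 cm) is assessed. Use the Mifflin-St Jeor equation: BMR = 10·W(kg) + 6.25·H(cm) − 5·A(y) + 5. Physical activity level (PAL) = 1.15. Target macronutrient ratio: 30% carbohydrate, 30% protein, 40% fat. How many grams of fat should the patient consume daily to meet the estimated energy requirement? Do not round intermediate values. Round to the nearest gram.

90 g/day

Mifflin-St Jeor (male): BMR = 10(98.5) + 6.25(170) − 5(60) + 5 = 985 + 1062.5 − 300 + 5 = 1752.5 kcal/day.
TEE = 1752.5 × 1.15 = 2015.375 kcal/day.
Fat energy = 40% × 2015.375 = 806.15 kcal.
Fat = 806.15 ÷ 9 kcal/g = 89.5722 g.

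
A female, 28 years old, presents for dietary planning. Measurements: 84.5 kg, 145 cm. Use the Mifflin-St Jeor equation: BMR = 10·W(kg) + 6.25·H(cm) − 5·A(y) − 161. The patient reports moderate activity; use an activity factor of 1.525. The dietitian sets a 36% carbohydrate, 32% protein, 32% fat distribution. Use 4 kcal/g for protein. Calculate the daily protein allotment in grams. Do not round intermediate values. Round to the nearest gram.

Mifflin-St Jeor (female): BMR = 10(84.5) + 6.25(145) − 5(28) − 161 = 845 + 906.25 − 140 − 161 = 1450.25 kcal/day.
TEE = 1450.25 × 1.525 = 2211.6313 kcal/day.
Protein energy = 32% × 2211.6313 = 707.722 kcal.
Protein = 707.722 ÷ 4 kcal/g = 176.9305 g.

177 g/day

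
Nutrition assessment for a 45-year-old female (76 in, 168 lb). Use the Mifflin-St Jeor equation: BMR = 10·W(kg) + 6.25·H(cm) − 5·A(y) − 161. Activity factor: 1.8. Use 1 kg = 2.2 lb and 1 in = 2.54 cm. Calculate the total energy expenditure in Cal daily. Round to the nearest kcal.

Convert to metric: weight = 168 ÷ 2.2 = 76.3636 kg; height = 76 × 2.54 = 193.04 cm.
Mifflin-St Jeor (female): BMR = 10(76.3636) + 6.25(193.04) − 5(45) − 161 = 763.6364 + 1206.5 − 225 − 161 = 1584.1364 kcal/day.
TEE = BMR × activity factor = 1584.1364 × 1.8 = 2851.4455 kcal/day.

2851 Cal daily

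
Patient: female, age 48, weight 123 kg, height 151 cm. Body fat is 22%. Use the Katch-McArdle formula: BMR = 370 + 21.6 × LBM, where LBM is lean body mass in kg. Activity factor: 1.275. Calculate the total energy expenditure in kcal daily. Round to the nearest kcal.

3114 kcal daily

LBM = 123 × (1 − 0.22) = 95.94 kg. Katch-McArdle: BMR = 370 + 21.6 × 95.94 = 2442.304 kcal/day.
TEE = BMR × activity factor = 2442.304 × 1.275 = 3113.9376 kcal/day.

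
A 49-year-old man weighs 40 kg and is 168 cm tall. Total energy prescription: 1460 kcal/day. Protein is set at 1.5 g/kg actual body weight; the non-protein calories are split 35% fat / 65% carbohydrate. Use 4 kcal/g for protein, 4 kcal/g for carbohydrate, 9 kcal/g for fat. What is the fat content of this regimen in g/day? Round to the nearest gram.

47 g/day

Protein = 1.5 × 40 = 60 g → 60 × 4 = 240 kcal.
Non-protein calories = 1460 − 240 = 1220 kcal.
Fat: 35% × 1220 = 427 kcal; carbohydrate: 793 kcal.
Fat: 427 kcal ÷ 9 kcal/g = 47.4444 g.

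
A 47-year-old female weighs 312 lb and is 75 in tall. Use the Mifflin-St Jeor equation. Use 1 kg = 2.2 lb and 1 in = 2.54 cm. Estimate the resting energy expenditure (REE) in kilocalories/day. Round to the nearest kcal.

2213 kilocalories/day

Convert to metric: weight = 312 ÷ 2.2 = 141.8182 kg; height = 75 × 2.54 = 190.5 cm.
Mifflin-St Jeor (female): BMR = 10(141.8182) + 6.25(190.5) − 5(47) − 161 = 1418.1818 + 1190.625 − 235 − 161 = 2212.8068 kcal/day.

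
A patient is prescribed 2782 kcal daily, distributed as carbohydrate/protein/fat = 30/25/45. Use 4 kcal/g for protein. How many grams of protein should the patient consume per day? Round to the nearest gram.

174 g/day

Protein energy = 25% × 2782 = 695.5 kcal.
At 4 kcal/g: 695.5 ÷ 4 = 173.875 g.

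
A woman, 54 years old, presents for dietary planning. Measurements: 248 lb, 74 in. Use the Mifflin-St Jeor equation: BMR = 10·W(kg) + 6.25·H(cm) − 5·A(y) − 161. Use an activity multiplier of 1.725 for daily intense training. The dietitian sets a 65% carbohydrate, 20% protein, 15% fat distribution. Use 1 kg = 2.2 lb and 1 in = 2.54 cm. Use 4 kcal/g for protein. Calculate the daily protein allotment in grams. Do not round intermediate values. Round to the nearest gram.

161 g/day

Convert to metric: weight = 248 ÷ 2.2 = 112.7273 kg; height = 74 × 2.54 = 187.96 cm.
Mifflin-St Jeor (female): BMR = 10(112.7273) + 6.25(187.96) − 5(54) − 161 = 1127.2727 + 1174.75 − 270 − 161 = 1871.0227 kcal/day.
TEE = 1871.0227 × 1.725 = 3227.5142 kcal/day.
Protein energy = 20% × 3227.5142 = 645.5028 kcal.
Protein = 645.5028 ÷ 4 kcal/g = 161.3757 g.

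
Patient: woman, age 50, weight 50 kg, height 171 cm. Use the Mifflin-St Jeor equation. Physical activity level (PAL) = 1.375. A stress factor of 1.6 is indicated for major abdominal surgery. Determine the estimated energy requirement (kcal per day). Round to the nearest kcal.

2547 kcal per day

Mifflin-St Jeor (female): BMR = 10(50) + 6.25(171) − 5(50) − 161 = 500 + 1068.75 − 250 − 161 = 1157.75 kcal/day.
TEE = BMR × activity factor = 1157.75 × 1.375 = 1591.9063 kcal/day.
Apply stress factor: 1591.9063 × 1.6 = 2547.05 kcal/day.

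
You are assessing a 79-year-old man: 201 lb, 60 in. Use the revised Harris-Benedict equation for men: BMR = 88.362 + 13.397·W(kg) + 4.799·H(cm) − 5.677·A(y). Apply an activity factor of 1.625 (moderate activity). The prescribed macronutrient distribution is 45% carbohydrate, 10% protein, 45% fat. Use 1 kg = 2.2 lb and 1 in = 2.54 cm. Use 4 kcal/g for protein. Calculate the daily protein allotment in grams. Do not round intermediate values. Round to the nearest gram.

Convert to metric: weight = 201 ÷ 2.2 = 91.3636 kg; height = 60 × 2.54 = 152.4 cm.
Harris-Benedict: BMR = 88.362 + 13.397(91.3636) + 4.799(152.4) − 5.677(79) = 1595.2452 kcal/day.
TEE = 1595.2452 × 1.625 = 2592.2735 kcal/day.
Protein energy = 10% × 2592.2735 = 259.2274 kcal.
Protein = 259.2274 ÷ 4 kcal/g = 64.8068 g.

65 g/day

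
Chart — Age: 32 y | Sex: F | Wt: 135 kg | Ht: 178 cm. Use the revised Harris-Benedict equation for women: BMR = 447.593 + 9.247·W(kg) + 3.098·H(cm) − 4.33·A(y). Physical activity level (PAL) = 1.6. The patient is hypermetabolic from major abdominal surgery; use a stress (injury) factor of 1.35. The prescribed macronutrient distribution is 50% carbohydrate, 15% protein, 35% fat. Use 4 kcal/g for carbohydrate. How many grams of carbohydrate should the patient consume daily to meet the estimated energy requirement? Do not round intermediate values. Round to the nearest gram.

Harris-Benedict: BMR = 447.593 + 9.247(135) + 3.098(178) − 4.33(32) = 2108.822 kcal/day.
TEE = 2108.822 × 1.6 = 3374.1152 kcal/day.
With stress factor 1.35: 3374.1152 × 1.35 = 4555.0555 kcal/day.
Carbohydrate energy = 50% × 4555.0555 = 2277.5278 kcal.
Carbohydrate = 2277.5278 ÷ 4 kcal/g = 569.3819 g.

569 g/day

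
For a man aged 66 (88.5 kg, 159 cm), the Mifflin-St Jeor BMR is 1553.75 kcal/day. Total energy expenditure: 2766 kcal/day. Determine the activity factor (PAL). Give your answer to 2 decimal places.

Activity factor = TEE ÷ BMR = 2766 ÷ 1553.75 = 1.78.

1.78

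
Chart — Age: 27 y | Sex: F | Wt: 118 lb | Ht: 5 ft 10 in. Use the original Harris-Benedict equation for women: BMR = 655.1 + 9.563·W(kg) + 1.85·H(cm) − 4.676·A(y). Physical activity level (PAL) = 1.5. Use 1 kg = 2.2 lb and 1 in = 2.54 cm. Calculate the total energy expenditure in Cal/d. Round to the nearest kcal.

Convert to metric: weight = 118 ÷ 2.2 = 53.6364 kg; height = (5×12 + 10) × 2.54 = 70 × 2.54 = 177.8 cm.
Harris-Benedict: BMR = 655.1 + 9.563(53.6364) + 1.85(177.8) − 4.676(27) = 1370.7025 kcal/day.
TEE = BMR × activity factor = 1370.7025 × 1.5 = 2056.0538 kcal/day.

2056 Cal/d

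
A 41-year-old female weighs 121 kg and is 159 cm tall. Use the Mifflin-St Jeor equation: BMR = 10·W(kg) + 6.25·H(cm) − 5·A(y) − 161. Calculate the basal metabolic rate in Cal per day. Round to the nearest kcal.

1838 Cal per day

Mifflin-St Jeor (female): BMR = 10(121) + 6.25(159) − 5(41) − 161 = 1210 + 993.75 − 205 − 161 = 1837.75 kcal/day.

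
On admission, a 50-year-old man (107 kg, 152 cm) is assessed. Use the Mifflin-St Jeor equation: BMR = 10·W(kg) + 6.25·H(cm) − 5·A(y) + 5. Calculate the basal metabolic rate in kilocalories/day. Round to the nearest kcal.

1775 kilocalories/day

Mifflin-St Jeor (male): BMR = 10(107) + 6.25(152) − 5(50) + 5 = 1070 + 950 − 250 + 5 = 1775 kcal/day.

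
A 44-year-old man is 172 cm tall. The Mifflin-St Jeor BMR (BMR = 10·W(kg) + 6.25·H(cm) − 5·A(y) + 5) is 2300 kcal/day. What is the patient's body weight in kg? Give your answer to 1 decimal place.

144.0 kg

2300 = 10·W + 6.25(172) − 5(44) + 5
10·W = 2300 − 860 = 1440, so W = 144 kg.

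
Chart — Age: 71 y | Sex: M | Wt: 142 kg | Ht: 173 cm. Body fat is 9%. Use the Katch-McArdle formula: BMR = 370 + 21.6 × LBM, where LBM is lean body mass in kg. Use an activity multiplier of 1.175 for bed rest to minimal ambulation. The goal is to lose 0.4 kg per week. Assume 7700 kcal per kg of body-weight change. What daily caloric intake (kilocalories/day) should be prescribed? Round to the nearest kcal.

3274 kilocalories/day

LBM = 142 × (1 − 0.09) = 129.22 kg. Katch-McArdle: BMR = 370 + 21.6 × 129.22 = 3161.152 kcal/day.
TEE = 3161.152 × 1.175 = 3714.3536 kcal/day.
Required daily deficit = 0.4 × 7700 ÷ 7 = 440 kcal/day.
Target intake = 3714.3536 − 440 = 3274.3536 kcal/day.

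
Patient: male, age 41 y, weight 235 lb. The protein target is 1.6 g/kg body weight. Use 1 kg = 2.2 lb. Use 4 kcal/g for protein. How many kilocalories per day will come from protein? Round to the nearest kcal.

Weight in kg = 235 ÷ 2.2 = 106.8182 kg.
Protein = 1.6 g/kg × 106.8182 kg = 170.9091 g/day.
Protein energy = 170.9091 g × 4 kcal/g = 683.6364 kcal/day.

684 kcal/day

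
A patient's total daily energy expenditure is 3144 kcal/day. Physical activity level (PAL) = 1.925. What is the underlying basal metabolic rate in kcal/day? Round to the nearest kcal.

BMR = TEE ÷ activity factor = 3144 ÷ 1.925 = 1633.2468 kcal/day.

1633 kcal/day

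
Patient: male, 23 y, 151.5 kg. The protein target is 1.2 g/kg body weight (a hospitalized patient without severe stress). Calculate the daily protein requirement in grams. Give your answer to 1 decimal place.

181.8 g/day

Protein = 1.2 g/kg × 151.5 kg = 181.8 g/day.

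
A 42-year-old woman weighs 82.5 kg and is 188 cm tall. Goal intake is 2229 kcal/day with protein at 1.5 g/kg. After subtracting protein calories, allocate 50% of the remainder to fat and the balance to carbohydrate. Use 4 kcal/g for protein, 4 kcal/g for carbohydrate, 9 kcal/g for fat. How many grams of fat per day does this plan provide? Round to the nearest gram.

96 g/day

Protein = 1.5 × 82.5 = 123.75 g → 123.75 × 4 = 495 kcal.
Non-protein calories = 2229 − 495 = 1734 kcal.
Fat: 50% × 1734 = 867 kcal; carbohydrate: 867 kcal.
Fat: 867 kcal ÷ 9 kcal/g = 96.3333 g.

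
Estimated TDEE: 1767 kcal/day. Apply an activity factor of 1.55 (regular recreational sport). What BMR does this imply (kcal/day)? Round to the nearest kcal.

1140 kcal/day

BMR = TEE ÷ activity factor = 1767 ÷ 1.55 = 1140 kcal/day.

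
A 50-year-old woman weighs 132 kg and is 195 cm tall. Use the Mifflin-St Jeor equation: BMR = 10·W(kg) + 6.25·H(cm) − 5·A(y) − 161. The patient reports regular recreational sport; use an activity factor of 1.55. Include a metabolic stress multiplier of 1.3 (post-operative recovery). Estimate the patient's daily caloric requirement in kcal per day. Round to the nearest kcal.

Mifflin-St Jeor (female): BMR = 10(132) + 6.25(195) − 5(50) − 161 = 1320 + 1218.75 − 250 − 161 = 2127.75 kcal/day.
TEE = BMR × activity factor = 2127.75 × 1.55 = 3298.0125 kcal/day.
Apply stress factor: 3298.0125 × 1.3 = 4287.4163 kcal/day.

4287 kcal per day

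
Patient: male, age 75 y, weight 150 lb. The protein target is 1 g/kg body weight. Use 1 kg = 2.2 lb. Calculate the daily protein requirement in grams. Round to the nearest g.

68 g/day

Weight in kg = 150 ÷ 2.2 = 68.1818 kg.
Protein = 1 g/kg × 68.1818 kg = 68.1818 g/day.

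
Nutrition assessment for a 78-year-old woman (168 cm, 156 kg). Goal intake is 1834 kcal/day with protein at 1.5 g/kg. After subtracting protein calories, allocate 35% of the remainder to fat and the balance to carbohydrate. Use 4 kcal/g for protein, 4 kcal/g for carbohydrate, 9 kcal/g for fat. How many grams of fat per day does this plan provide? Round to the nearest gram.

Protein = 1.5 × 156 = 234 g → 234 × 4 = 936 kcal.
Non-protein calories = 1834 − 936 = 898 kcal.
Fat: 35% × 898 = 314.3 kcal; carbohydrate: 583.7 kcal.
Fat: 314.3 kcal ÷ 9 kcal/g = 34.9222 g.

35 g/day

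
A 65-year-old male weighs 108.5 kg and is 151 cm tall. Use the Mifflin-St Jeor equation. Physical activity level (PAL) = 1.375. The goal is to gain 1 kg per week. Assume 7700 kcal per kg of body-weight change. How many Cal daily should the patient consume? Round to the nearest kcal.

Mifflin-St Jeor (male): BMR = 10(108.5) + 6.25(151) − 5(65) + 5 = 1085 + 943.75 − 325 + 5 = 1708.75 kcal/day.
TEE = 1708.75 × 1.375 = 2349.5313 kcal/day.
Required daily surplus = 1 × 7700 ÷ 7 = 1100 kcal/day.
Target intake = 2349.5313 + 1100 = 3449.5313 kcal/day.

3450 Cal daily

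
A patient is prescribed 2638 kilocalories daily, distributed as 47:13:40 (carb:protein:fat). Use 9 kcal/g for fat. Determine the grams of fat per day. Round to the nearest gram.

Fat energy = 40% × 2638 = 1055.2 kcal.
At 9 kcal/g: 1055.2 ÷ 9 = 117.2444 g.

117 g/day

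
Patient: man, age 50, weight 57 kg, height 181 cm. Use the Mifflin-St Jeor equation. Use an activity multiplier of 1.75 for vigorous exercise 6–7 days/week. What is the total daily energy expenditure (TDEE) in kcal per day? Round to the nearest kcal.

Mifflin-St Jeor (male): BMR = 10(57) + 6.25(181) − 5(50) + 5 = 570 + 1131.25 − 250 + 5 = 1456.25 kcal/day.
TEE = BMR × activity factor = 1456.25 × 1.75 = 2548.4375 kcal/day.

2548 kcal per day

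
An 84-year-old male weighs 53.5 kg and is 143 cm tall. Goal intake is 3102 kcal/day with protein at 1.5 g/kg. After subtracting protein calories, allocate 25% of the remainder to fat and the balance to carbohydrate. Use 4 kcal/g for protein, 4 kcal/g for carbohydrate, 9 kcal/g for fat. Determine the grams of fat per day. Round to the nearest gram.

77 g/day

Protein = 1.5 × 53.5 = 80.25 g → 80.25 × 4 = 321 kcal.
Non-protein calories = 3102 − 321 = 2781 kcal.
Fat: 25% × 2781 = 695.25 kcal; carbohydrate: 2085.75 kcal.
Fat: 695.25 kcal ÷ 9 kcal/g = 77.25 g.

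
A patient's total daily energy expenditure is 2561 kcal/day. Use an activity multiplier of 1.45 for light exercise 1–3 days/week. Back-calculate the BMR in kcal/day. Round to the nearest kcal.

1766 kcal/day

BMR = TEE ÷ activity factor = 2561 ÷ 1.45 = 1766.2069 kcal/day.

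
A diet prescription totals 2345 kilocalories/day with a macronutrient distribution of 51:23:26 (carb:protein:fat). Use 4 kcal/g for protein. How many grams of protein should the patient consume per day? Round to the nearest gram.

Protein energy = 23% × 2345 = 539.35 kcal.
At 4 kcal/g: 539.35 ÷ 4 = 134.8375 g.

135 g/day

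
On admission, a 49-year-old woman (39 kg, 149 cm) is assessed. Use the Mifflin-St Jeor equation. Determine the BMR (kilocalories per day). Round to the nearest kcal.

Mifflin-St Jeor (female): BMR = 10(39) + 6.25(149) − 5(49) − 161 = 390 + 931.25 − 245 − 161 = 915.25 kcal/day.

915 kilocalories per day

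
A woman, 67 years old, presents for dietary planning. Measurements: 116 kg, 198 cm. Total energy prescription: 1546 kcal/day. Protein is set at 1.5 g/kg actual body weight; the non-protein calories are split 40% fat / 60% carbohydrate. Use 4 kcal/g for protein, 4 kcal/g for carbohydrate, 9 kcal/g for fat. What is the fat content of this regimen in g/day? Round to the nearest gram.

Protein = 1.5 × 116 = 174 g → 174 × 4 = 696 kcal.
Non-protein calories = 1546 − 696 = 850 kcal.
Fat: 40% × 850 = 340 kcal; carbohydrate: 510 kcal.
Fat: 340 kcal ÷ 9 kcal/g = 37.7778 g.

38 g/day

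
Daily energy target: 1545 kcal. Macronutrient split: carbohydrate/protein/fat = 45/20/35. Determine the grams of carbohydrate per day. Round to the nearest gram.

174 g/day

Carbohydrate energy = 45% × 1545 = 695.25 kcal.
At 4 kcal/g: 695.25 ÷ 4 = 173.8125 g.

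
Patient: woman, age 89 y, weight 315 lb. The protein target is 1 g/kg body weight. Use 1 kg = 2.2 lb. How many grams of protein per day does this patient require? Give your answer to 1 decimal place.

143.2 g/day

Weight in kg = 315 ÷ 2.2 = 143.1818 kg.
Protein = 1 g/kg × 143.1818 kg = 143.1818 g/day.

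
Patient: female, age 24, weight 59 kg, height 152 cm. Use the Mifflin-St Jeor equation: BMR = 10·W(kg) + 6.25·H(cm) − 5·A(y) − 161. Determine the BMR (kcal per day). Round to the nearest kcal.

1259 kcal per day

Mifflin-St Jeor (female): BMR = 10(59) + 6.25(152) − 5(24) − 161 = 590 + 950 − 120 − 161 = 1259 kcal/day.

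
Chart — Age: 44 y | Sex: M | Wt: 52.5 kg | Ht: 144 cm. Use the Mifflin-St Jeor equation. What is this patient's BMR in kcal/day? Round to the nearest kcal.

1210 kcal/day

Mifflin-St Jeor (male): BMR = 10(52.5) + 6.25(144) − 5(44) + 5 = 525 + 900 − 220 + 5 = 1210 kcal/day.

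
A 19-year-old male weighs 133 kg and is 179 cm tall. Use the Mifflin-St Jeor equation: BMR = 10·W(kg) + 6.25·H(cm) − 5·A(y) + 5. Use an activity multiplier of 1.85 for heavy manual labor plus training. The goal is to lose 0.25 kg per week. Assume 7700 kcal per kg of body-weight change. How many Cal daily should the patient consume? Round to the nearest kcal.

4089 Cal daily

Mifflin-St Jeor (male): BMR = 10(133) + 6.25(179) − 5(19) + 5 = 1330 + 1118.75 − 95 + 5 = 2358.75 kcal/day.
TEE = 2358.75 × 1.85 = 4363.6875 kcal/day.
Required daily deficit = 0.25 × 7700 ÷ 7 = 275 kcal/day.
Target intake = 4363.6875 − 275 = 4088.6875 kcal/day.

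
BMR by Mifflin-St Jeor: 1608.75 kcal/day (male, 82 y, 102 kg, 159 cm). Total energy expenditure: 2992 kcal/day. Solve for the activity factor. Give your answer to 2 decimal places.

1.86

Activity factor = TEE ÷ BMR = 2992 ÷ 1608.75 = 1.86.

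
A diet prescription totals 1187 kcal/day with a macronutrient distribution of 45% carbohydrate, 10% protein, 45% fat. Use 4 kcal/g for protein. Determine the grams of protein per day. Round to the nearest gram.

Protein energy = 10% × 1187 = 118.7 kcal.
At 4 kcal/g: 118.7 ÷ 4 = 29.675 g.

30 g/day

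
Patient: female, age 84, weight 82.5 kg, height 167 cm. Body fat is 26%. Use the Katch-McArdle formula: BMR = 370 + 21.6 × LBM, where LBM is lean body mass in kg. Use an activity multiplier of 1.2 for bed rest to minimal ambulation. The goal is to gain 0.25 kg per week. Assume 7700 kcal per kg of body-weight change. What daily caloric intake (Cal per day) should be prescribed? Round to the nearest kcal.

LBM = 82.5 × (1 − 0.26) = 61.05 kg. Katch-McArdle: BMR = 370 + 21.6 × 61.05 = 1688.68 kcal/day.
TEE = 1688.68 × 1.2 = 2026.416 kcal/day.
Required daily surplus = 0.25 × 7700 ÷ 7 = 275 kcal/day.
Target intake = 2026.416 + 275 = 2301.416 kcal/day.

2301 Cal per day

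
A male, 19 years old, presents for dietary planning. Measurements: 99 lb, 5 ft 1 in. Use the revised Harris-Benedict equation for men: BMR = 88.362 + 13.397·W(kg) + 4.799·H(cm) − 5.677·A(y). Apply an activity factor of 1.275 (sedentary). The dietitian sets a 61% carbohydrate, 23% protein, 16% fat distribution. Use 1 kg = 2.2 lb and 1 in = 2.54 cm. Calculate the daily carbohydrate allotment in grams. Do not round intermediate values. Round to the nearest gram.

Convert to metric: weight = 99 ÷ 2.2 = 45 kg; height = (5×12 + 1) × 2.54 = 61 × 2.54 = 154.94 cm.
Harris-Benedict: BMR = 88.362 + 13.397(45) + 4.799(154.94) − 5.677(19) = 1326.9211 kcal/day.
TEE = 1326.9211 × 1.275 = 1691.8244 kcal/day.
Carbohydrate energy = 61% × 1691.8244 = 1032.0129 kcal.
Carbohydrate = 1032.0129 ÷ 4 kcal/g = 258.0032 g.

258 g/day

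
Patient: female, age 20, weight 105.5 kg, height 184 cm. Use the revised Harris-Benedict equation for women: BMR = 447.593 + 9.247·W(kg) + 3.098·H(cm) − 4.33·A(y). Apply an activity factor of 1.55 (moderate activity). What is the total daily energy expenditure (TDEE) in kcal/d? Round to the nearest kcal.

2955 kcal/d

Harris-Benedict: BMR = 447.593 + 9.247(105.5) + 3.098(184) − 4.33(20) = 1906.5835 kcal/day.
TEE = BMR × activity factor = 1906.5835 × 1.55 = 2955.2044 kcal/day.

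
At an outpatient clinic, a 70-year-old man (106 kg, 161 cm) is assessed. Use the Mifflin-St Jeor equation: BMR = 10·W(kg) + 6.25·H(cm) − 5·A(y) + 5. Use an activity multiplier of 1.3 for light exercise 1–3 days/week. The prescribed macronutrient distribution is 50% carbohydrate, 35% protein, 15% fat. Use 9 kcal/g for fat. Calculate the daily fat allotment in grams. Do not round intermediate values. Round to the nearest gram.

Mifflin-St Jeor (male): BMR = 10(106) + 6.25(161) − 5(70) + 5 = 1060 + 1006.25 − 350 + 5 = 1721.25 kcal/day.
TEE = 1721.25 × 1.3 = 2237.625 kcal/day.
Fat energy = 15% × 2237.625 = 335.6438 kcal.
Fat = 335.6438 ÷ 9 kcal/g = 37.2938 g.

37 g/day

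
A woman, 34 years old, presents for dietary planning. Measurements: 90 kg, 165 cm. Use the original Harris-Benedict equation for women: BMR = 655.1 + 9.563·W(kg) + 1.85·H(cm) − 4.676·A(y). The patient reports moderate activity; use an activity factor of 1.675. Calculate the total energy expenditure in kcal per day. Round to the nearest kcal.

2784 kcal per day

Harris-Benedict: BMR = 655.1 + 9.563(90) + 1.85(165) − 4.676(34) = 1662.036 kcal/day.
TEE = BMR × activity factor = 1662.036 × 1.675 = 2783.9103 kcal/day.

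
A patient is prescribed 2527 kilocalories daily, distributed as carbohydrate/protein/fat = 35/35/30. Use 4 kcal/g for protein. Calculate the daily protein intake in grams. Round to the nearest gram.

221 g/day

Protein energy = 35% × 2527 = 884.45 kcal.
At 4 kcal/g: 884.45 ÷ 4 = 221.1125 g.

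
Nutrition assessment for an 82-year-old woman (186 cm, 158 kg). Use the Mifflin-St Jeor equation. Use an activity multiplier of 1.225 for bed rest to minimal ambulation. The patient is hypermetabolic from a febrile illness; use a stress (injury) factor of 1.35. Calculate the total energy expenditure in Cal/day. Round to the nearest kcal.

Mifflin-St Jeor (female): BMR = 10(158) + 6.25(186) − 5(82) − 161 = 1580 + 1162.5 − 410 − 161 = 2171.5 kcal/day.
TEE = BMR × activity factor = 2171.5 × 1.225 = 2660.0875 kcal/day.
Apply stress factor: 2660.0875 × 1.35 = 3591.1181 kcal/day.

3591 Cal/day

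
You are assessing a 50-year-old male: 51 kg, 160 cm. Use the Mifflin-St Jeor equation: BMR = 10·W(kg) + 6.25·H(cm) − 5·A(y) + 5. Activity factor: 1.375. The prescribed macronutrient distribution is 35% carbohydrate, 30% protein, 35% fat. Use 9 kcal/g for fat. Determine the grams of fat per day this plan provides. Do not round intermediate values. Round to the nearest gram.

68 g/day

Mifflin-St Jeor (male): BMR = 10(51) + 6.25(160) − 5(50) + 5 = 510 + 1000 − 250 + 5 = 1265 kcal/day.
TEE = 1265 × 1.375 = 1739.375 kcal/day.
Fat energy = 35% × 1739.375 = 608.7813 kcal.
Fat = 608.7813 ÷ 9 kcal/g = 67.6424 g.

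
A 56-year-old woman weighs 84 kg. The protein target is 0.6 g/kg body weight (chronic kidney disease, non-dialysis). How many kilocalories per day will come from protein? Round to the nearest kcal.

Protein = 0.6 g/kg × 84 kg = 50.4 g/day.
Protein energy = 50.4 g × 4 kcal/g = 201.6 kcal/day.

202 kcal/day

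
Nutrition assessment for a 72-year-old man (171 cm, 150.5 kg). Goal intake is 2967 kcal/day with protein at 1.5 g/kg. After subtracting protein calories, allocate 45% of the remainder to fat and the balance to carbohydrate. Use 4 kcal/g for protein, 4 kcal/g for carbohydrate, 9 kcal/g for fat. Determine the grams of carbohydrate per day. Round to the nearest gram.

284 g/day

Protein = 1.5 × 150.5 = 225.75 g → 225.75 × 4 = 903 kcal.
Non-protein calories = 2967 − 903 = 2064 kcal.
Fat: 45% × 2064 = 928.8 kcal; carbohydrate: 1135.2 kcal.
Carbohydrate: 1135.2 kcal ÷ 4 kcal/g = 283.8 g.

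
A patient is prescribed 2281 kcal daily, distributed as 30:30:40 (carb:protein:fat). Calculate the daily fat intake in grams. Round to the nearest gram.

101 g/day

Fat energy = 40% × 2281 = 912.4 kcal.
At 9 kcal/g: 912.4 ÷ 9 = 101.3778 g.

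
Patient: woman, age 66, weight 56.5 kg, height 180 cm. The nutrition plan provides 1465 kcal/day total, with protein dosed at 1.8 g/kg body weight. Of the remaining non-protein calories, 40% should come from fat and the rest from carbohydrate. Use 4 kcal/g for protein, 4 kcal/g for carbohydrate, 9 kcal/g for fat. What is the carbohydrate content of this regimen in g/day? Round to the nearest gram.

Protein = 1.8 × 56.5 = 101.7 g → 101.7 × 4 = 406.8 kcal.
Non-protein calories = 1465 − 406.8 = 1058.2 kcal.
Fat: 40% × 1058.2 = 423.28 kcal; carbohydrate: 634.92 kcal.
Carbohydrate: 634.92 kcal ÷ 4 kcal/g = 158.73 g.

159 g/day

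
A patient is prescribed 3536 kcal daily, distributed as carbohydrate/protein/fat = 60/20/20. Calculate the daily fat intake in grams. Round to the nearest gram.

79 g/day

Fat energy = 20% × 3536 = 707.2 kcal.
At 9 kcal/g: 707.2 ÷ 9 = 78.5778 g.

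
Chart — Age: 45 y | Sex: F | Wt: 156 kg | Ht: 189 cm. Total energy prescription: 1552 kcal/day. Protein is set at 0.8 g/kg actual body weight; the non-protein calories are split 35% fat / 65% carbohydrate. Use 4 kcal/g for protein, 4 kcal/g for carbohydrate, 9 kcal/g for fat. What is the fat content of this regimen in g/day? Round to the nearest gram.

41 g/day

Protein = 0.8 × 156 = 124.8 g → 124.8 × 4 = 499.2 kcal.
Non-protein calories = 1552 − 499.2 = 1052.8 kcal.
Fat: 35% × 1052.8 = 368.48 kcal; carbohydrate: 684.32 kcal.
Fat: 368.48 kcal ÷ 9 kcal/g = 40.9422 g.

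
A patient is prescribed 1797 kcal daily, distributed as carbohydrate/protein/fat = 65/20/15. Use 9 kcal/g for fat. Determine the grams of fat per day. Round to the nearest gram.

Fat energy = 15% × 1797 = 269.55 kcal.
At 9 kcal/g: 269.55 ÷ 9 = 29.95 g.

30 g/day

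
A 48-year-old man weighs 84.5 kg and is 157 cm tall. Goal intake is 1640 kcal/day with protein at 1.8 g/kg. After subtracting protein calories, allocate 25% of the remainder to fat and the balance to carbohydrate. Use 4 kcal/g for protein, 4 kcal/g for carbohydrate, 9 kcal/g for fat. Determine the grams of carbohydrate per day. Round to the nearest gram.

Protein = 1.8 × 84.5 = 152.1 g → 152.1 × 4 = 608.4 kcal.
Non-protein calories = 1640 − 608.4 = 1031.6 kcal.
Fat: 25% × 1031.6 = 257.9 kcal; carbohydrate: 773.7 kcal.
Carbohydrate: 773.7 kcal ÷ 4 kcal/g = 193.425 g.

193 g/day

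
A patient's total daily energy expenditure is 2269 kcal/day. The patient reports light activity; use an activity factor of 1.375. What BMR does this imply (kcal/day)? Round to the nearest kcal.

BMR = TEE ÷ activity factor = 2269 ÷ 1.375 = 1650.1818 kcal/day.

1650 kcal/day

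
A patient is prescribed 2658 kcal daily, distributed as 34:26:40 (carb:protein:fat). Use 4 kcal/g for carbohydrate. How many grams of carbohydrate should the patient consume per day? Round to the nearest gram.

Carbohydrate energy = 34% × 2658 = 903.72 kcal.
At 4 kcal/g: 903.72 ÷ 4 = 225.93 g.

226 g/day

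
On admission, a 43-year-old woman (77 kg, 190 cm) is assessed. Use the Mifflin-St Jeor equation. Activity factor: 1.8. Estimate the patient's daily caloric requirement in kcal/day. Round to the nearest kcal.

Mifflin-St Jeor (female): BMR = 10(77) + 6.25(190) − 5(43) − 161 = 770 + 1187.5 − 215 − 161 = 1581.5 kcal/day.
TEE = BMR × activity factor = 1581.5 × 1.8 = 2846.7 kcal/day.

2847 kcal/day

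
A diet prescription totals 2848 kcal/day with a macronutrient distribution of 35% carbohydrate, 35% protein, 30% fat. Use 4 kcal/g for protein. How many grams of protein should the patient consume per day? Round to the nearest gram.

Protein energy = 35% × 2848 = 996.8 kcal.
At 4 kcal/g: 996.8 ÷ 4 = 249.2 g.

249 g/day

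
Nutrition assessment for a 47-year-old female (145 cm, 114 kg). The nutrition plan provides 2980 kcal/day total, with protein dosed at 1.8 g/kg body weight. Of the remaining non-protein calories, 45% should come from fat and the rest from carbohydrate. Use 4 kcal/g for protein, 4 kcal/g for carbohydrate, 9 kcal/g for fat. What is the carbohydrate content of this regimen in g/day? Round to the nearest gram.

297 g/day

Protein = 1.8 × 114 = 205.2 g → 205.2 × 4 = 820.8 kcal.
Non-protein calories = 2980 − 820.8 = 2159.2 kcal.
Fat: 45% × 2159.2 = 971.64 kcal; carbohydrate: 1187.56 kcal.
Carbohydrate: 1187.56 kcal ÷ 4 kcal/g = 296.89 g.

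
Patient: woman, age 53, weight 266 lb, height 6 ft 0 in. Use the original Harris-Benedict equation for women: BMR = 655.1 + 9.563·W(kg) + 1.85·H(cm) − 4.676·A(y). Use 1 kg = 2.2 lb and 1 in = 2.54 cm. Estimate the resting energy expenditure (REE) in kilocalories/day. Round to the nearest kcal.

1902 kilocalories/day

Convert to metric: weight = 266 ÷ 2.2 = 120.9091 kg; height = (6×12 + 0) × 2.54 = 72 × 2.54 = 182.88 cm.
Harris-Benedict: BMR = 655.1 + 9.563(120.9091) + 1.85(182.88) − 4.676(53) = 1901.8536 kcal/day.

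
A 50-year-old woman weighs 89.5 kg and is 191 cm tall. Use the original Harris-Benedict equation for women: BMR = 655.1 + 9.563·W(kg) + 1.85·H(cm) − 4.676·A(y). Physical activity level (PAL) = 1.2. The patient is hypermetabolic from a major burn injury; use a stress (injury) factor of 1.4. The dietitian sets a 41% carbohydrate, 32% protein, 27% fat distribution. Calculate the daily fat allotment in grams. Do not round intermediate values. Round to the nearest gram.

82 g/day

Harris-Benedict: BMR = 655.1 + 9.563(89.5) + 1.85(191) − 4.676(50) = 1630.5385 kcal/day.
TEE = 1630.5385 × 1.2 = 1956.6462 kcal/day.
With stress factor 1.4: 1956.6462 × 1.4 = 2739.3047 kcal/day.
Fat energy = 27% × 2739.3047 = 739.6123 kcal.
Fat = 739.6123 ÷ 9 kcal/g = 82.1791 g.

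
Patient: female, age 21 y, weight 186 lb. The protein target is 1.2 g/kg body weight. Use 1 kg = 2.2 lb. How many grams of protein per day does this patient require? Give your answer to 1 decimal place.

Weight in kg = 186 ÷ 2.2 = 84.5455 kg.
Protein = 1.2 g/kg × 84.5455 kg = 101.4545 g/day.

101.5 g/day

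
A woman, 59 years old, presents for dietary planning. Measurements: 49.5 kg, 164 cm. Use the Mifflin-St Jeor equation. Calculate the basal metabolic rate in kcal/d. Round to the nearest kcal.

Mifflin-St Jeor (female): BMR = 10(49.5) + 6.25(164) − 5(59) − 161 = 495 + 1025 − 295 − 161 = 1064 kcal/day.

1064 kcal/d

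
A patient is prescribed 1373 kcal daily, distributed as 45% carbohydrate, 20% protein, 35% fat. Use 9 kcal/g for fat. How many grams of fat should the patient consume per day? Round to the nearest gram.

Fat energy = 35% × 1373 = 480.55 kcal.
At 9 kcal/g: 480.55 ÷ 9 = 53.3944 g.

53 g/day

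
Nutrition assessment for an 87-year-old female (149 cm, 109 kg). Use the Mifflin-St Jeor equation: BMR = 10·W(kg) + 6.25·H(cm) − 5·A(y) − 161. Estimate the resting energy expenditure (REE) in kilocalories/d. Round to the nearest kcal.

1425 kilocalories/d

Mifflin-St Jeor (female): BMR = 10(109) + 6.25(149) − 5(87) − 161 = 1090 + 931.25 − 435 − 161 = 1425.25 kcal/day.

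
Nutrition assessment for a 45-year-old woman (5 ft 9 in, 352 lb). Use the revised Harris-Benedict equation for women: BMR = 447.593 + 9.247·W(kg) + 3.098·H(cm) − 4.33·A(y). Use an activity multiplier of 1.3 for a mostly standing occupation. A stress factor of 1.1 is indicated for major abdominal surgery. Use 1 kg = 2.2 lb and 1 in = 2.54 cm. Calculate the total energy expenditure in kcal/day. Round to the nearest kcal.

3254 kcal/day

Convert to metric: weight = 352 ÷ 2.2 = 160 kg; height = (5×12 + 9) × 2.54 = 69 × 2.54 = 175.26 cm.
Harris-Benedict: BMR = 447.593 + 9.247(160) + 3.098(175.26) − 4.33(45) = 2275.2185 kcal/day.
TEE = BMR × activity factor = 2275.2185 × 1.3 = 2957.784 kcal/day.
Apply stress factor: 2957.784 × 1.1 = 3253.5624 kcal/day.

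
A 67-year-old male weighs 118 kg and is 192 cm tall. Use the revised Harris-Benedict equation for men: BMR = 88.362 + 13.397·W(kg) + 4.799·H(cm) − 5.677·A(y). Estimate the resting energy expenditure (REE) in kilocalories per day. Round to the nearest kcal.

Harris-Benedict: BMR = 88.362 + 13.397(118) + 4.799(192) − 5.677(67) = 2210.257 kcal/day.

2210 kilocalories per day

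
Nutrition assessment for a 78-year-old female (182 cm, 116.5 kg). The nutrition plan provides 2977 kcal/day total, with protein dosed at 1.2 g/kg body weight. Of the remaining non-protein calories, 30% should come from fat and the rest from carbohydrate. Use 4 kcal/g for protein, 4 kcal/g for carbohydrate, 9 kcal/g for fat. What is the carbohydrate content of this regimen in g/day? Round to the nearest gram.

423 g/day

Protein = 1.2 × 116.5 = 139.8 g → 139.8 × 4 = 559.2 kcal.
Non-protein calories = 2977 − 559.2 = 2417.8 kcal.
Fat: 30% × 2417.8 = 725.34 kcal; carbohydrate: 1692.46 kcal.
Carbohydrate: 1692.46 kcal ÷ 4 kcal/g = 423.115 g.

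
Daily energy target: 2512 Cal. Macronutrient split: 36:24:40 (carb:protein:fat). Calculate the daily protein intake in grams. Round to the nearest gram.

151 g/day

Protein energy = 24% × 2512 = 602.88 kcal.
At 4 kcal/g: 602.88 ÷ 4 = 150.72 g.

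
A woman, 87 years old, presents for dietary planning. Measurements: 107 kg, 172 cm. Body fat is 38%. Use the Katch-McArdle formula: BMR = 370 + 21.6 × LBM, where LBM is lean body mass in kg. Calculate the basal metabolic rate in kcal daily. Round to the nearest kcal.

1803 kcal daily

LBM = 107 × (1 − 0.38) = 66.34 kg. Katch-McArdle: BMR = 370 + 21.6 × 66.34 = 1802.944 kcal/day.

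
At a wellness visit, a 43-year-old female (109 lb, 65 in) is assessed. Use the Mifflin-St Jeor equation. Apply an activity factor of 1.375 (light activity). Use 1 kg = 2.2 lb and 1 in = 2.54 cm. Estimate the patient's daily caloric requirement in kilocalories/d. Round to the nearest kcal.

1583 kilocalories/d

Convert to metric: weight = 109 ÷ 2.2 = 49.5455 kg; height = 65 × 2.54 = 165.1 cm.
Mifflin-St Jeor (female): BMR = 10(49.5455) + 6.25(165.1) − 5(43) − 161 = 495.4545 + 1031.875 − 215 − 161 = 1151.3295 kcal/day.
TEE = BMR × activity factor = 1151.3295 × 1.375 = 1583.0781 kcal/day.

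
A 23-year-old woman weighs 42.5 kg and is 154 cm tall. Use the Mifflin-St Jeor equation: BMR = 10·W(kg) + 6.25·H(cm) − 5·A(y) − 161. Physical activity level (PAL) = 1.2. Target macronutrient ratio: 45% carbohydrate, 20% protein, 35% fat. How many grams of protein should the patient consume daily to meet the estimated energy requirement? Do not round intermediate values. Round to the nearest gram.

67 g/day

Mifflin-St Jeor (female): BMR = 10(42.5) + 6.25(154) − 5(23) − 161 = 425 + 962.5 − 115 − 161 = 1111.5 kcal/day.
TEE = 1111.5 × 1.2 = 1333.8 kcal/day.
Protein energy = 20% × 1333.8 = 266.76 kcal.
Protein = 266.76 ÷ 4 kcal/g = 66.69 g.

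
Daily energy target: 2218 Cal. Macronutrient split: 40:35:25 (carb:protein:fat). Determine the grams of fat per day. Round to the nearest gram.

62 g/day

Fat energy = 25% × 2218 = 554.5 kcal.
At 9 kcal/g: 554.5 ÷ 9 = 61.6111 g.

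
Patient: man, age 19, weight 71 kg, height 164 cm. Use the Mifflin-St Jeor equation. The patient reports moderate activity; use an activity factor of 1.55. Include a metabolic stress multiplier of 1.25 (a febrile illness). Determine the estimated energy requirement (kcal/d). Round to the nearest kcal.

3187 kcal/d

Mifflin-St Jeor (male): BMR = 10(71) + 6.25(164) − 5(19) + 5 = 710 + 1025 − 95 + 5 = 1645 kcal/day.
TEE = BMR × activity factor = 1645 × 1.55 = 2549.75 kcal/day.
Apply stress factor: 2549.75 × 1.25 = 3187.1875 kcal/day.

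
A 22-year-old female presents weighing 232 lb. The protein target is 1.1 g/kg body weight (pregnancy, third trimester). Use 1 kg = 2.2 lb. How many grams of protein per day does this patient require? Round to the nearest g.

Weight in kg = 232 ÷ 2.2 = 105.4545 kg.
Protein = 1.1 g/kg × 105.4545 kg = 116 g/day.

116 g/day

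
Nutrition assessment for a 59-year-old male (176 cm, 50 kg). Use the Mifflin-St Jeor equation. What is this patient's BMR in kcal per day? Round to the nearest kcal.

1310 kcal per day

Mifflin-St Jeor (male): BMR = 10(50) + 6.25(176) − 5(59) + 5 = 500 + 1100 − 295 + 5 = 1310 kcal/day.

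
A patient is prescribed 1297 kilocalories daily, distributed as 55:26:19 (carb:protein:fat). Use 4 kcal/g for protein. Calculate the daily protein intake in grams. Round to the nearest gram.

Protein energy = 26% × 1297 = 337.22 kcal.
At 4 kcal/g: 337.22 ÷ 4 = 84.305 g.

84 g/day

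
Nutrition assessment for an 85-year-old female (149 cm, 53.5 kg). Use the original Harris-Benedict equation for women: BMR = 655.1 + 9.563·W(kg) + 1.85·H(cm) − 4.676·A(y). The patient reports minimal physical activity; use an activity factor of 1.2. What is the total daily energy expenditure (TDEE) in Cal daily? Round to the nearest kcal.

1254 Cal daily

Harris-Benedict: BMR = 655.1 + 9.563(53.5) + 1.85(149) − 4.676(85) = 1044.9105 kcal/day.
TEE = BMR × activity factor = 1044.9105 × 1.2 = 1253.8926 kcal/day.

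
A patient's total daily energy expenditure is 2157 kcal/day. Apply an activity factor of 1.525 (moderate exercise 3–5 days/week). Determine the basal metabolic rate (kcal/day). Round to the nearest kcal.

BMR = TEE ÷ activity factor = 2157 ÷ 1.525 = 1414.4262 kcal/day.

1414 kcal/day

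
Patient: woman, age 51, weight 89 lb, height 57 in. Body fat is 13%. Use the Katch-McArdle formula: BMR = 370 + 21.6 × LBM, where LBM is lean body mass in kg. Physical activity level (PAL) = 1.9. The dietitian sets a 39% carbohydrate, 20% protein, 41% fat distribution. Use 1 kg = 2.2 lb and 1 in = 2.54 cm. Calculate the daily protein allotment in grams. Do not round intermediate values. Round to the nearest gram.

107 g/day

Convert to metric: weight = 89 ÷ 2.2 = 40.4545 kg; height = 57 × 2.54 = 144.78 cm.
LBM = 40.4545 × (1 − 0.13) = 35.1955 kg. Katch-McArdle: BMR = 370 + 21.6 × 35.1955 = 1130.2218 kcal/day.
TEE = 1130.2218 × 1.9 = 2147.4215 kcal/day.
Protein energy = 20% × 2147.4215 = 429.4843 kcal.
Protein = 429.4843 ÷ 4 kcal/g = 107.3711 g.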